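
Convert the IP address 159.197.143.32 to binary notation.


159 = 10011111
197 = 11000101
143 = 10001111
32 = 00100000
Binary: 10011111.11000101.10001111.00100000


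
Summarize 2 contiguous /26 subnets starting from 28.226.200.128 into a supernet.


Original prefix: /26
Number of subnets: 2 = 2^1
New prefix = 26 - 1 = 25
Supernet: 28.226.200.128/25


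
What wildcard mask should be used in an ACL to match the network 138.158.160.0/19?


Subnet mask: 255.255.224.0
Wildcard = 255.255.255.255 - subnet mask
255 - 255 = 0
255 - 255 = 0
255 - 224 = 31
255 - 0 = 255
Wildcard: 0.0.31.255


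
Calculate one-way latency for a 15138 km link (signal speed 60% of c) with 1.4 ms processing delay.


Speed = 0.6 * 3e5 km/s = 180000 km/s
Propagation delay = 15138 / 180000 = 0.0841 s = 84.1 ms
Processing delay = 1.4 ms
Total one-way latency = 85.5 ms


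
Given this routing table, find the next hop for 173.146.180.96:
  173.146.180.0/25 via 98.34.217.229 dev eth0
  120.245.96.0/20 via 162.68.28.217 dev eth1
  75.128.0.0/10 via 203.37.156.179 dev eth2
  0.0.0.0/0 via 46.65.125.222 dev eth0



Longest prefix match for 173.146.180.96:
  /25 173.146.180.0: MATCH
  /20 120.245.96.0: no
  /10 75.128.0.0: no
  /0 0.0.0.0: MATCH
Selected: next-hop 98.34.217.229 via eth0 (matched /25)


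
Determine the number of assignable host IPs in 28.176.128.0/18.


Host bits = 32 - 18 = 14
Total addresses = 2^14 = 16384
Usable = total - 2 (network and broadcast)
Usable hosts: 16382


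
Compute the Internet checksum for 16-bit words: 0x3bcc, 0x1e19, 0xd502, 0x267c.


Sum all words (with carry folding):
+ 0x3bcc = 0x3bcc
+ 0x1e19 = 0x59e5
+ 0xd502 = 0x2ee8
+ 0x267c = 0x5564
One's complement: ~0x5564
Checksum = 0xaa9b


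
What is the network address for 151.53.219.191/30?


IP:   10010111.00110101.11011011.10111111
Mask: 11111111.11111111.11111111.11111100
AND operation:
Net:  10010111.00110101.11011011.10111100
Network: 151.53.219.188/30


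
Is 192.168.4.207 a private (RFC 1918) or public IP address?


RFC 1918 private ranges:
  10.0.0.0/8 (10.0.0.0 - 10.255.255.255)
  172.16.0.0/12 (172.16.0.0 - 172.31.255.255)
  192.168.0.0/16 (192.168.0.0 - 192.168.255.255)
Private (in 192.168.0.0/16)


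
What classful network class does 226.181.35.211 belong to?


First octet: 226
Binary: 11100010
1110xxxx -> Class D (224-239)
Class D (multicast), default mask N/A


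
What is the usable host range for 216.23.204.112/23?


Network: 216.23.204.0
Broadcast: 216.23.205.255
First usable = network + 1
Last usable = broadcast - 1
Range: 216.23.204.1 to 216.23.205.254


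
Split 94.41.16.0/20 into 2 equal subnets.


New prefix = 20 + 1 = 21
Each subnet has 2048 addresses
  94.41.16.0/21
  94.41.24.0/21
Subnets: 94.41.16.0/21, 94.41.24.0/21


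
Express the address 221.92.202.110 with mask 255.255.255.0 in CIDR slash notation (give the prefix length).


Binary: 11111111.11111111.11111111.00000000
Count leading 1s
Prefix: /24


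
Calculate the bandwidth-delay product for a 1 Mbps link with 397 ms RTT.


BDP = bandwidth * RTT
= 1 Mbps * 397 ms
= 1 * 1e6 * 397 / 1000 bits
= 397000 bits
= 49625 bytes
= 48.4619 KB
BDP = 397000 bits (49625 bytes)


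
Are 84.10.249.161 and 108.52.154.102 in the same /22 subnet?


Mask: 255.255.252.0
84.10.249.161 AND mask = 84.10.248.0
108.52.154.102 AND mask = 108.52.152.0
No, different subnets (84.10.248.0 vs 108.52.152.0)


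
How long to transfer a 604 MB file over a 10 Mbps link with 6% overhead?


Effective throughput = 10 * (1 - 6/100) = 9.4 Mbps
File size in Mb = 604 * 8 = 4832 Mb
Time = 4832 / 9.4
Time = 514.0426 seconds


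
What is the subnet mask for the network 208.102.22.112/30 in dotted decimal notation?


/30 means 30 network bits, 2 host bits
Binary: 11111111111111111111111111111100
Mask: 255.255.255.252


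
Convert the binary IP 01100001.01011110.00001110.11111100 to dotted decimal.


01100001 = 97
01011110 = 94
00001110 = 14
11111100 = 252
IP: 97.94.14.252


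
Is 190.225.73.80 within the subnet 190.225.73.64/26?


Subnet network: 190.225.73.64
Test IP AND mask: 190.225.73.64
Yes, 190.225.73.80 is in 190.225.73.64/26


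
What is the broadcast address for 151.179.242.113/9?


Network: 151.128.0.0/9
Host bits = 23
Set all host bits to 1:
Broadcast: 151.255.255.255


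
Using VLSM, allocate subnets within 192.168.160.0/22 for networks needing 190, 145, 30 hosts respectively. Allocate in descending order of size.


190 hosts -> /24 (254 usable): 192.168.160.0/24
145 hosts -> /24 (254 usable): 192.168.161.0/24
30 hosts -> /27 (30 usable): 192.168.162.0/27
Allocation: 192.168.160.0/24 (190 hosts, 254 usable); 192.168.161.0/24 (145 hosts, 254 usable); 192.168.162.0/27 (30 hosts, 30 usable)


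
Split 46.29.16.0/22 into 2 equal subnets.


New prefix = 22 + 1 = 23
Each subnet has 512 addresses
  46.29.16.0/23
  46.29.18.0/23
Subnets: 46.29.16.0/23, 46.29.18.0/23


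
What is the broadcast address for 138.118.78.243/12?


Network: 138.112.0.0/12
Host bits = 20
Set all host bits to 1:
Broadcast: 138.127.255.255


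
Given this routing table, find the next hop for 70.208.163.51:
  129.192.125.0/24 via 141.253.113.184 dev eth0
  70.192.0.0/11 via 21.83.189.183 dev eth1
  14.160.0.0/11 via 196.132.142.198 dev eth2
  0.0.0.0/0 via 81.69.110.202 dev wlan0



Longest prefix match for 70.208.163.51:
  /24 129.192.125.0: no
  /11 70.192.0.0: MATCH
  /11 14.160.0.0: no
  /0 0.0.0.0: MATCH
Selected: next-hop 21.83.189.183 via eth1 (matched /11)


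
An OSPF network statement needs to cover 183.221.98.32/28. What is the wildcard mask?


Subnet mask: 255.255.255.240
Wildcard = 255.255.255.255 - subnet mask
255 - 255 = 0
255 - 255 = 0
255 - 255 = 0
255 - 240 = 15
Wildcard: 0.0.0.15


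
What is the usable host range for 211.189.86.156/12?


Network: 211.176.0.0
Broadcast: 211.191.255.255
First usable = network + 1
Last usable = broadcast - 1
Range: 211.176.0.1 to 211.191.255.254


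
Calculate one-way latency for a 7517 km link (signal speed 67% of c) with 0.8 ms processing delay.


Speed = 0.67 * 3e5 km/s = 201000 km/s
Propagation delay = 7517 / 201000 = 0.0374 s = 37.398 ms
Processing delay = 0.8 ms
Total one-way latency = 38.198 ms


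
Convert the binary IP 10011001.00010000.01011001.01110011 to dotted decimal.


10011001 = 153
00010000 = 16
01011001 = 89
01110011 = 115
IP: 153.16.89.115


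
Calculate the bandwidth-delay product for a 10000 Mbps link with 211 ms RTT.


BDP = bandwidth * RTT
= 10000 Mbps * 211 ms
= 10000 * 1e6 * 211 / 1000 bits
= 2110000000 bits
= 263750000 bytes
= 257568.3594 KB
BDP = 2110000000 bits (263750000 bytes)


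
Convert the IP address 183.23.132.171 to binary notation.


183 = 10110111
23 = 00010111
132 = 10000100
171 = 10101011
Binary: 10110111.00010111.10000100.10101011


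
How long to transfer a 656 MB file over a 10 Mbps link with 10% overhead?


Effective throughput = 10 * (1 - 10/100) = 9 Mbps
File size in Mb = 656 * 8 = 5248 Mb
Time = 5248 / 9
Time = 583.1111 seconds


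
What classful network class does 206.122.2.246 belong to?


First octet: 206
Binary: 11001110
110xxxxx -> Class C (192-223)
Class C, default mask 255.255.255.0 (/24)


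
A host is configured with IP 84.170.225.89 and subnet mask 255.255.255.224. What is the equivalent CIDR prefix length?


Binary: 11111111.11111111.11111111.11100000
Count leading 1s
Prefix: /27


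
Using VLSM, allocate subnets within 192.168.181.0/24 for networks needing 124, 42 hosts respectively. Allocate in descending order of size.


124 hosts -> /25 (126 usable): 192.168.181.0/25
42 hosts -> /26 (62 usable): 192.168.181.128/26
Allocation: 192.168.181.0/25 (124 hosts, 126 usable); 192.168.181.128/26 (42 hosts, 62 usable)


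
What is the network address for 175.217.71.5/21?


IP:   10101111.11011001.01000111.00000101
Mask: 11111111.11111111.11111000.00000000
AND operation:
Net:  10101111.11011001.01000000.00000000
Network: 175.217.64.0/21


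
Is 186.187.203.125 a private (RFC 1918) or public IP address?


RFC 1918 private ranges:
  10.0.0.0/8 (10.0.0.0 - 10.255.255.255)
  172.16.0.0/12 (172.16.0.0 - 172.31.255.255)
  192.168.0.0/16 (192.168.0.0 - 192.168.255.255)
Public (not in any RFC 1918 range)


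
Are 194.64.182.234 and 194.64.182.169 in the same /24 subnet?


Mask: 255.255.255.0
194.64.182.234 AND mask = 194.64.182.0
194.64.182.169 AND mask = 194.64.182.0
Yes, same subnet (194.64.182.0)


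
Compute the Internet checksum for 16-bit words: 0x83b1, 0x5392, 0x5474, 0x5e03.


Sum all words (with carry folding):
+ 0x83b1 = 0x83b1
+ 0x5392 = 0xd743
+ 0x5474 = 0x2bb8
+ 0x5e03 = 0x89bb
One's complement: ~0x89bb
Checksum = 0x7644


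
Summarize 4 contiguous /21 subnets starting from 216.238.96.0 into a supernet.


Original prefix: /21
Number of subnets: 4 = 2^2
New prefix = 21 - 2 = 19
Supernet: 216.238.96.0/19


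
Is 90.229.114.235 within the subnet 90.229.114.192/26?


Subnet network: 90.229.114.192
Test IP AND mask: 90.229.114.192
Yes, 90.229.114.235 is in 90.229.114.192/26


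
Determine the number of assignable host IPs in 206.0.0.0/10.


Host bits = 32 - 10 = 22
Total addresses = 2^22 = 4194304
Usable = total - 2 (network and broadcast)
Usable hosts: 4194302


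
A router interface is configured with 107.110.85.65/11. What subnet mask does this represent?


/11 means 11 network bits, 21 host bits
Binary: 11111111111000000000000000000000
Mask: 255.224.0.0


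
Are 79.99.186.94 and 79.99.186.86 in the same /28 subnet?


Mask: 255.255.255.240
79.99.186.94 AND mask = 79.99.186.80
79.99.186.86 AND mask = 79.99.186.80
Yes, same subnet (79.99.186.80)


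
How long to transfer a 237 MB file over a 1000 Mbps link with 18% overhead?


Effective throughput = 1000 * (1 - 18/100) = 820.0 Mbps
File size in Mb = 237 * 8 = 1896 Mb
Time = 1896 / 820.0
Time = 2.3122 seconds


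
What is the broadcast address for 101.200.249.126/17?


Network: 101.200.128.0/17
Host bits = 15
Set all host bits to 1:
Broadcast: 101.200.255.255


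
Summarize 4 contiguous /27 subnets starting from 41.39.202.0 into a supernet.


Original prefix: /27
Number of subnets: 4 = 2^2
New prefix = 27 - 2 = 25
Supernet: 41.39.202.0/25


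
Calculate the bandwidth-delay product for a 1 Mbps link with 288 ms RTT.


BDP = bandwidth * RTT
= 1 Mbps * 288 ms
= 1 * 1e6 * 288 / 1000 bits
= 288000 bits
= 36000 bytes
= 35.1562 KB
BDP = 288000 bits (36000 bytes)


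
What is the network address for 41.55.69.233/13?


IP:   00101001.00110111.01000101.11101001
Mask: 11111111.11111000.00000000.00000000
AND operation:
Net:  00101001.00110000.00000000.00000000
Network: 41.48.0.0/13


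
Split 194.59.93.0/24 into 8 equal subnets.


New prefix = 24 + 3 = 27
Each subnet has 32 addresses
  194.59.93.0/27
  194.59.93.32/27
  194.59.93.64/27
  194.59.93.96/27
  194.59.93.128/27
  194.59.93.160/27
  194.59.93.192/27
  194.59.93.224/27
Subnets: 194.59.93.0/27, 194.59.93.32/27, 194.59.93.64/27, 194.59.93.96/27, 194.59.93.128/27, 194.59.93.160/27, 194.59.93.192/27, 194.59.93.224/27


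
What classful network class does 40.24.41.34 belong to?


First octet: 40
Binary: 00101000
0xxxxxxx -> Class A (1-126)
Class A, default mask 255.0.0.0 (/8)


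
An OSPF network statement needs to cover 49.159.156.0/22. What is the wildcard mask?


Subnet mask: 255.255.252.0
Wildcard = 255.255.255.255 - subnet mask
255 - 255 = 0
255 - 255 = 0
255 - 252 = 3
255 - 0 = 255
Wildcard: 0.0.3.255


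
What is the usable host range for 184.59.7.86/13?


Network: 184.56.0.0
Broadcast: 184.63.255.255
First usable = network + 1
Last usable = broadcast - 1
Range: 184.56.0.1 to 184.63.255.254


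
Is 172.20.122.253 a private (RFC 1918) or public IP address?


RFC 1918 private ranges:
  10.0.0.0/8 (10.0.0.0 - 10.255.255.255)
  172.16.0.0/12 (172.16.0.0 - 172.31.255.255)
  192.168.0.0/16 (192.168.0.0 - 192.168.255.255)
Private (in 172.16.0.0/12)


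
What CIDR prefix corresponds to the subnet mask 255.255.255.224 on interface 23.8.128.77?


Binary: 11111111.11111111.11111111.11100000
Count leading 1s
Prefix: /27


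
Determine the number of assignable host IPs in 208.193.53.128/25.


Host bits = 32 - 25 = 7
Total addresses = 2^7 = 128
Usable = total - 2 (network and broadcast)
Usable hosts: 126


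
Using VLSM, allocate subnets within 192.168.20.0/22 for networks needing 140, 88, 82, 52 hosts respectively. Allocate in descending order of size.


140 hosts -> /24 (254 usable): 192.168.20.0/24
88 hosts -> /25 (126 usable): 192.168.21.0/25
82 hosts -> /25 (126 usable): 192.168.21.128/25
52 hosts -> /26 (62 usable): 192.168.22.0/26
Allocation: 192.168.20.0/24 (140 hosts, 254 usable); 192.168.21.0/25 (88 hosts, 126 usable); 192.168.21.128/25 (82 hosts, 126 usable); 192.168.22.0/26 (52 hosts, 62 usable)


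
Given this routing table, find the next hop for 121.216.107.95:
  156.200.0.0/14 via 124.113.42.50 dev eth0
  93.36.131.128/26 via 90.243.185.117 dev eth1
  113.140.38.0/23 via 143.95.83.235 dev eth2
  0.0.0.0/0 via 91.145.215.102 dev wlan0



Longest prefix match for 121.216.107.95:
  /14 156.200.0.0: no
  /26 93.36.131.128: no
  /23 113.140.38.0: no
  /0 0.0.0.0: MATCH
Selected: next-hop 91.145.215.102 via wlan0 (matched /0)


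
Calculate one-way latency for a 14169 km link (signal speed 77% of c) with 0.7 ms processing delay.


Speed = 0.77 * 3e5 km/s = 231000 km/s
Propagation delay = 14169 / 231000 = 0.0613 s = 61.3377 ms
Processing delay = 0.7 ms
Total one-way latency = 62.0377 ms


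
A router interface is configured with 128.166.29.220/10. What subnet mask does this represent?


/10 means 10 network bits, 22 host bits
Binary: 11111111110000000000000000000000
Mask: 255.192.0.0


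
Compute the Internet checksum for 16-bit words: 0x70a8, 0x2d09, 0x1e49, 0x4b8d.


Sum all words (with carry folding):
+ 0x70a8 = 0x70a8
+ 0x2d09 = 0x9db1
+ 0x1e49 = 0xbbfa
+ 0x4b8d = 0x0788
One's complement: ~0x0788
Checksum = 0xf877


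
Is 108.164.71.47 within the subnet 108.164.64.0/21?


Subnet network: 108.164.64.0
Test IP AND mask: 108.164.64.0
Yes, 108.164.71.47 is in 108.164.64.0/21


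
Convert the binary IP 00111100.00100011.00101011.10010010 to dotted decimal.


00111100 = 60
00100011 = 35
00101011 = 43
10010010 = 146
IP: 60.35.43.146


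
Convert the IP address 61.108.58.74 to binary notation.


61 = 00111101
108 = 01101100
58 = 00111010
74 = 01001010
Binary: 00111101.01101100.00111010.01001010


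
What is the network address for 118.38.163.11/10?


IP:   01110110.00100110.10100011.00001011
Mask: 11111111.11000000.00000000.00000000
AND operation:
Net:  01110110.00000000.00000000.00000000
Network: 118.0.0.0/10


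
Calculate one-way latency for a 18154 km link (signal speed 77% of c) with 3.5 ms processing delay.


Speed = 0.77 * 3e5 km/s = 231000 km/s
Propagation delay = 18154 / 231000 = 0.0786 s = 78.5887 ms
Processing delay = 3.5 ms
Total one-way latency = 82.0887 ms


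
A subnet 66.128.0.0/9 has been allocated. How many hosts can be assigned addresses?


Host bits = 32 - 9 = 23
Total addresses = 2^23 = 8388608
Usable = total - 2 (network and broadcast)
Usable hosts: 8388606


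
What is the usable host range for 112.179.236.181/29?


Network: 112.179.236.176
Broadcast: 112.179.236.183
First usable = network + 1
Last usable = broadcast - 1
Range: 112.179.236.177 to 112.179.236.182


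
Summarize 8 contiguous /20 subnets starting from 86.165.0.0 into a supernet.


Original prefix: /20
Number of subnets: 8 = 2^3
New prefix = 20 - 3 = 17
Supernet: 86.165.0.0/17


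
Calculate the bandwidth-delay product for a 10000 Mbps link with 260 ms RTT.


BDP = bandwidth * RTT
= 10000 Mbps * 260 ms
= 10000 * 1e6 * 260 / 1000 bits
= 2600000000 bits
= 325000000 bytes
= 317382.8125 KB
BDP = 2600000000 bits (325000000 bytes)


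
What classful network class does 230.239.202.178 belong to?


First octet: 230
Binary: 11100110
1110xxxx -> Class D (224-239)
Class D (multicast), default mask N/A


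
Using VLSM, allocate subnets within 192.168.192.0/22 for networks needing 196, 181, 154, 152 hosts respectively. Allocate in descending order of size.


196 hosts -> /24 (254 usable): 192.168.192.0/24
181 hosts -> /24 (254 usable): 192.168.193.0/24
154 hosts -> /24 (254 usable): 192.168.194.0/24
152 hosts -> /24 (254 usable): 192.168.195.0/24
Allocation: 192.168.192.0/24 (196 hosts, 254 usable); 192.168.193.0/24 (181 hosts, 254 usable); 192.168.194.0/24 (154 hosts, 254 usable); 192.168.195.0/24 (152 hosts, 254 usable)


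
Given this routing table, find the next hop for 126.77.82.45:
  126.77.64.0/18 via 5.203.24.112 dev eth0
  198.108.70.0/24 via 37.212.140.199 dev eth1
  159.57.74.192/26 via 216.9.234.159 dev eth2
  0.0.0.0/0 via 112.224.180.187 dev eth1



Longest prefix match for 126.77.82.45:
  /18 126.77.64.0: MATCH
  /24 198.108.70.0: no
  /26 159.57.74.192: no
  /0 0.0.0.0: MATCH
Selected: next-hop 5.203.24.112 via eth0 (matched /18)


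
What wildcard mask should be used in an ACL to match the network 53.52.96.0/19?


Subnet mask: 255.255.224.0
Wildcard = 255.255.255.255 - subnet mask
255 - 255 = 0
255 - 255 = 0
255 - 224 = 31
255 - 0 = 255
Wildcard: 0.0.31.255


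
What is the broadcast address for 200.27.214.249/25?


Network: 200.27.214.128/25
Host bits = 7
Set all host bits to 1:
Broadcast: 200.27.214.255


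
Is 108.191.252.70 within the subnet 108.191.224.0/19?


Subnet network: 108.191.224.0
Test IP AND mask: 108.191.224.0
Yes, 108.191.252.70 is in 108.191.224.0/19


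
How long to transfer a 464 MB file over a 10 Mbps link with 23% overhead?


Effective throughput = 10 * (1 - 23/100) = 7.7 Mbps
File size in Mb = 464 * 8 = 3712 Mb
Time = 3712 / 7.7
Time = 482.0779 seconds


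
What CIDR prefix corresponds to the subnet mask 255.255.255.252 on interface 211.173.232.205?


Binary: 11111111.11111111.11111111.11111100
Count leading 1s
Prefix: /30


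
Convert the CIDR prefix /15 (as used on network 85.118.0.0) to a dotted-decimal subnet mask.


/15 means 15 network bits, 17 host bits
Binary: 11111111111111100000000000000000
Mask: 255.254.0.0


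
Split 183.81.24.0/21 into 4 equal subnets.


New prefix = 21 + 2 = 23
Each subnet has 512 addresses
  183.81.24.0/23
  183.81.26.0/23
  183.81.28.0/23
  183.81.30.0/23
Subnets: 183.81.24.0/23, 183.81.26.0/23, 183.81.28.0/23, 183.81.30.0/23


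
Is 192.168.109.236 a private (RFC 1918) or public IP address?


RFC 1918 private ranges:
  10.0.0.0/8 (10.0.0.0 - 10.255.255.255)
  172.16.0.0/12 (172.16.0.0 - 172.31.255.255)
  192.168.0.0/16 (192.168.0.0 - 192.168.255.255)
Private (in 192.168.0.0/16)


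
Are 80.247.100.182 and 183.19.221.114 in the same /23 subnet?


Mask: 255.255.254.0
80.247.100.182 AND mask = 80.247.100.0
183.19.221.114 AND mask = 183.19.220.0
No, different subnets (80.247.100.0 vs 183.19.220.0)


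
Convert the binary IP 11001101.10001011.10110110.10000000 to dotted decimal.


11001101 = 205
10001011 = 139
10110110 = 182
10000000 = 128
IP: 205.139.182.128


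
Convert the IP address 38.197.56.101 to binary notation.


38 = 00100110
197 = 11000101
56 = 00111000
101 = 01100101
Binary: 00100110.11000101.00111000.01100101


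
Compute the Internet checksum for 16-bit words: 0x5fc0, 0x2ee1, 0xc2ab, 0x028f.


Sum all words (with carry folding):
+ 0x5fc0 = 0x5fc0
+ 0x2ee1 = 0x8ea1
+ 0xc2ab = 0x514d
+ 0x028f = 0x53dc
One's complement: ~0x53dc
Checksum = 0xac23


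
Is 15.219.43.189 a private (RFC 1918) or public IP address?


RFC 1918 private ranges:
  10.0.0.0/8 (10.0.0.0 - 10.255.255.255)
  172.16.0.0/12 (172.16.0.0 - 172.31.255.255)
  192.168.0.0/16 (192.168.0.0 - 192.168.255.255)
Public (not in any RFC 1918 range)


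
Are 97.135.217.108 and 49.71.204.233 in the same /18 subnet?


Mask: 255.255.192.0
97.135.217.108 AND mask = 97.135.192.0
49.71.204.233 AND mask = 49.71.192.0
No, different subnets (97.135.192.0 vs 49.71.192.0)


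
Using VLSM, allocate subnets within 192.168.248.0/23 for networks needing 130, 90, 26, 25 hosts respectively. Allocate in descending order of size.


130 hosts -> /24 (254 usable): 192.168.248.0/24
90 hosts -> /25 (126 usable): 192.168.249.0/25
26 hosts -> /27 (30 usable): 192.168.249.128/27
25 hosts -> /27 (30 usable): 192.168.249.160/27
Allocation: 192.168.248.0/24 (130 hosts, 254 usable); 192.168.249.0/25 (90 hosts, 126 usable); 192.168.249.128/27 (26 hosts, 30 usable); 192.168.249.160/27 (25 hosts, 30 usable)


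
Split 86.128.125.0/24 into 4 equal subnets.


New prefix = 24 + 2 = 26
Each subnet has 64 addresses
  86.128.125.0/26
  86.128.125.64/26
  86.128.125.128/26
  86.128.125.192/26
Subnets: 86.128.125.0/26, 86.128.125.64/26, 86.128.125.128/26, 86.128.125.192/26


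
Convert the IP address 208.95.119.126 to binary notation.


208 = 11010000
95 = 01011111
119 = 01110111
126 = 01111110
Binary: 11010000.01011111.01110111.01111110


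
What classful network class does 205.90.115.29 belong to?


First octet: 205
Binary: 11001101
110xxxxx -> Class C (192-223)
Class C, default mask 255.255.255.0 (/24)


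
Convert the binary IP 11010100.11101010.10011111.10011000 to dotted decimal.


11010100 = 212
11101010 = 234
10011111 = 159
10011000 = 152
IP: 212.234.159.152


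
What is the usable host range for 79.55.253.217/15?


Network: 79.54.0.0
Broadcast: 79.55.255.255
First usable = network + 1
Last usable = broadcast - 1
Range: 79.54.0.1 to 79.55.255.254


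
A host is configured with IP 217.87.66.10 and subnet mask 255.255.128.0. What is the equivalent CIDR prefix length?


Binary: 11111111.11111111.10000000.00000000
Count leading 1s
Prefix: /17


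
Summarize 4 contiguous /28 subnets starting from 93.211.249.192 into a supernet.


Original prefix: /28
Number of subnets: 4 = 2^2
New prefix = 28 - 2 = 26
Supernet: 93.211.249.192/26


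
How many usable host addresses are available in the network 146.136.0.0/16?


Host bits = 32 - 16 = 16
Total addresses = 2^16 = 65536
Usable = total - 2 (network and broadcast)
Usable hosts: 65534


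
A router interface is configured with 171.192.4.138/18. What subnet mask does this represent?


/18 means 18 network bits, 14 host bits
Binary: 11111111111111111100000000000000
Mask: 255.255.192.0


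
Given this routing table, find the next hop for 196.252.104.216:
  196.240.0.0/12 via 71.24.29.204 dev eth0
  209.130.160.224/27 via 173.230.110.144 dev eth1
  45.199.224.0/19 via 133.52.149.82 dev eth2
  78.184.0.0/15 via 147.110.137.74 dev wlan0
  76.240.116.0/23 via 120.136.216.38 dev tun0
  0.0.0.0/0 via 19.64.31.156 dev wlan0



Longest prefix match for 196.252.104.216:
  /12 196.240.0.0: MATCH
  /27 209.130.160.224: no
  /19 45.199.224.0: no
  /15 78.184.0.0: no
  /23 76.240.116.0: no
  /0 0.0.0.0: MATCH
Selected: next-hop 71.24.29.204 via eth0 (matched /12)


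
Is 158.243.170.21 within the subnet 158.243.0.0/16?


Subnet network: 158.243.0.0
Test IP AND mask: 158.243.0.0
Yes, 158.243.170.21 is in 158.243.0.0/16


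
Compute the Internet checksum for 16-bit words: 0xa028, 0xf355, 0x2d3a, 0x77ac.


Sum all words (with carry folding):
+ 0xa028 = 0xa028
+ 0xf355 = 0x937e
+ 0x2d3a = 0xc0b8
+ 0x77ac = 0x3865
One's complement: ~0x3865
Checksum = 0xc79a


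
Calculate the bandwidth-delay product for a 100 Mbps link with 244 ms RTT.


BDP = bandwidth * RTT
= 100 Mbps * 244 ms
= 100 * 1e6 * 244 / 1000 bits
= 24400000 bits
= 3050000 bytes
= 2978.5156 KB
BDP = 24400000 bits (3050000 bytes)


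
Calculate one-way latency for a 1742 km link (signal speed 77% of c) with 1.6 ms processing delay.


Speed = 0.77 * 3e5 km/s = 231000 km/s
Propagation delay = 1742 / 231000 = 0.0075 s = 7.5411 ms
Processing delay = 1.6 ms
Total one-way latency = 9.1411 ms


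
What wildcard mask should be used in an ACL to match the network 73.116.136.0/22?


Subnet mask: 255.255.252.0
Wildcard = 255.255.255.255 - subnet mask
255 - 255 = 0
255 - 255 = 0
255 - 252 = 3
255 - 0 = 255
Wildcard: 0.0.3.255


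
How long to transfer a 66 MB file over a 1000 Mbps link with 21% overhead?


Effective throughput = 1000 * (1 - 21/100) = 790 Mbps
File size in Mb = 66 * 8 = 528 Mb
Time = 528 / 790
Time = 0.6684 seconds


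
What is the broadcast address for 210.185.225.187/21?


Network: 210.185.224.0/21
Host bits = 11
Set all host bits to 1:
Broadcast: 210.185.231.255


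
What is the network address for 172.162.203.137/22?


IP:   10101100.10100010.11001011.10001001
Mask: 11111111.11111111.11111100.00000000
AND operation:
Net:  10101100.10100010.11001000.00000000
Network: 172.162.200.0/22


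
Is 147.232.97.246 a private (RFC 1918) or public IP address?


RFC 1918 private ranges:
  10.0.0.0/8 (10.0.0.0 - 10.255.255.255)
  172.16.0.0/12 (172.16.0.0 - 172.31.255.255)
  192.168.0.0/16 (192.168.0.0 - 192.168.255.255)
Public (not in any RFC 1918 range)


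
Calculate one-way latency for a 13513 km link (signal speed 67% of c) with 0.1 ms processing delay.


Speed = 0.67 * 3e5 km/s = 201000 km/s
Propagation delay = 13513 / 201000 = 0.0672 s = 67.2289 ms
Processing delay = 0.1 ms
Total one-way latency = 67.3289 ms


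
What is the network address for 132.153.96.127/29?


IP:   10000100.10011001.01100000.01111111
Mask: 11111111.11111111.11111111.11111000
AND operation:
Net:  10000100.10011001.01100000.01111000
Network: 132.153.96.120/29


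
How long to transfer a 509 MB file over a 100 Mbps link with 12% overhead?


Effective throughput = 100 * (1 - 12/100) = 88 Mbps
File size in Mb = 509 * 8 = 4072 Mb
Time = 4072 / 88
Time = 46.2727 seconds


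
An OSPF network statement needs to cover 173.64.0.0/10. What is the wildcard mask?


Subnet mask: 255.192.0.0
Wildcard = 255.255.255.255 - subnet mask
255 - 255 = 0
255 - 192 = 63
255 - 0 = 255
255 - 0 = 255
Wildcard: 0.63.255.255


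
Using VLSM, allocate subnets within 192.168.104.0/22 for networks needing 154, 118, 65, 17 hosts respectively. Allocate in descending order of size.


154 hosts -> /24 (254 usable): 192.168.104.0/24
118 hosts -> /25 (126 usable): 192.168.105.0/25
65 hosts -> /25 (126 usable): 192.168.105.128/25
17 hosts -> /27 (30 usable): 192.168.106.0/27
Allocation: 192.168.104.0/24 (154 hosts, 254 usable); 192.168.105.0/25 (118 hosts, 126 usable); 192.168.105.128/25 (65 hosts, 126 usable); 192.168.106.0/27 (17 hosts, 30 usable)


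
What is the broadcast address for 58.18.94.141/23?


Network: 58.18.94.0/23
Host bits = 9
Set all host bits to 1:
Broadcast: 58.18.95.255


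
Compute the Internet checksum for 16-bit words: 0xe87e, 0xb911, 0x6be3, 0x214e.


Sum all words (with carry folding):
+ 0xe87e = 0xe87e
+ 0xb911 = 0xa190
+ 0x6be3 = 0x0d74
+ 0x214e = 0x2ec2
One's complement: ~0x2ec2
Checksum = 0xd13d


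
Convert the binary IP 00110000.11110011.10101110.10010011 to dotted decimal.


00110000 = 48
11110011 = 243
10101110 = 174
10010011 = 147
IP: 48.243.174.147


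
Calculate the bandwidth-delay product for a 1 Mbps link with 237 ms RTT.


BDP = bandwidth * RTT
= 1 Mbps * 237 ms
= 1 * 1e6 * 237 / 1000 bits
= 237000 bits
= 29625 bytes
= 28.9307 KB
BDP = 237000 bits (29625 bytes)


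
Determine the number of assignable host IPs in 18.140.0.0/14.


Host bits = 32 - 14 = 18
Total addresses = 2^18 = 262144
Usable = total - 2 (network and broadcast)
Usable hosts: 262142


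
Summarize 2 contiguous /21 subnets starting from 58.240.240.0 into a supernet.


Original prefix: /21
Number of subnets: 2 = 2^1
New prefix = 21 - 1 = 20
Supernet: 58.240.240.0/20


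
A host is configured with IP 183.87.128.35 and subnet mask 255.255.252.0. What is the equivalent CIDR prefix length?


Binary: 11111111.11111111.11111100.00000000
Count leading 1s
Prefix: /22


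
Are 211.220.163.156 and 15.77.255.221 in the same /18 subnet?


Mask: 255.255.192.0
211.220.163.156 AND mask = 211.220.128.0
15.77.255.221 AND mask = 15.77.192.0
No, different subnets (211.220.128.0 vs 15.77.192.0)


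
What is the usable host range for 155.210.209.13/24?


Network: 155.210.209.0
Broadcast: 155.210.209.255
First usable = network + 1
Last usable = broadcast - 1
Range: 155.210.209.1 to 155.210.209.254


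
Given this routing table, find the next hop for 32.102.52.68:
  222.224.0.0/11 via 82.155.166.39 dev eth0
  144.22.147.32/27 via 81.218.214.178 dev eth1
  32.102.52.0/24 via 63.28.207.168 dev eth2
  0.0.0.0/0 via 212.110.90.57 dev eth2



Longest prefix match for 32.102.52.68:
  /11 222.224.0.0: no
  /27 144.22.147.32: no
  /24 32.102.52.0: MATCH
  /0 0.0.0.0: MATCH
Selected: next-hop 63.28.207.168 via eth2 (matched /24)


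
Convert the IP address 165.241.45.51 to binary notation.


165 = 10100101
241 = 11110001
45 = 00101101
51 = 00110011
Binary: 10100101.11110001.00101101.00110011


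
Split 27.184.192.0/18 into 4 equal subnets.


New prefix = 18 + 2 = 20
Each subnet has 4096 addresses
  27.184.192.0/20
  27.184.208.0/20
  27.184.224.0/20
  27.184.240.0/20
Subnets: 27.184.192.0/20, 27.184.208.0/20, 27.184.224.0/20, 27.184.240.0/20


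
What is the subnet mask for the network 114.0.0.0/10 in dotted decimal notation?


/10 means 10 network bits, 22 host bits
Binary: 11111111110000000000000000000000
Mask: 255.192.0.0


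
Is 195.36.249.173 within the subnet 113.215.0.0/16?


Subnet network: 113.215.0.0
Test IP AND mask: 195.36.0.0
No, 195.36.249.173 is not in 113.215.0.0/16


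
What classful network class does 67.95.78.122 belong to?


First octet: 67
Binary: 01000011
0xxxxxxx -> Class A (1-126)
Class A, default mask 255.0.0.0 (/8)


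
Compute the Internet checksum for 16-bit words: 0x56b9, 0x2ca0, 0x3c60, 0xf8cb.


Sum all words (with carry folding):
+ 0x56b9 = 0x56b9
+ 0x2ca0 = 0x8359
+ 0x3c60 = 0xbfb9
+ 0xf8cb = 0xb885
One's complement: ~0xb885
Checksum = 0x477a


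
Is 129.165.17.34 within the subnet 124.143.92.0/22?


Subnet network: 124.143.92.0
Test IP AND mask: 129.165.16.0
No, 129.165.17.34 is not in 124.143.92.0/22


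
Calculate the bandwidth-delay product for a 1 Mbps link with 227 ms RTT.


BDP = bandwidth * RTT
= 1 Mbps * 227 ms
= 1 * 1e6 * 227 / 1000 bits
= 227000 bits
= 28375 bytes
= 27.71 KB
BDP = 227000 bits (28375 bytes)


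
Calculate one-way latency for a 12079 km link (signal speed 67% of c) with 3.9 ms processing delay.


Speed = 0.67 * 3e5 km/s = 201000 km/s
Propagation delay = 12079 / 201000 = 0.0601 s = 60.0945 ms
Processing delay = 3.9 ms
Total one-way latency = 63.9945 ms


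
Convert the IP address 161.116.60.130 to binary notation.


161 = 10100001
116 = 01110100
60 = 00111100
130 = 10000010
Binary: 10100001.01110100.00111100.10000010


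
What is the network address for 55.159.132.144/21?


IP:   00110111.10011111.10000100.10010000
Mask: 11111111.11111111.11111000.00000000
AND operation:
Net:  00110111.10011111.10000000.00000000
Network: 55.159.128.0/21


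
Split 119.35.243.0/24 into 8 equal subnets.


New prefix = 24 + 3 = 27
Each subnet has 32 addresses
  119.35.243.0/27
  119.35.243.32/27
  119.35.243.64/27
  119.35.243.96/27
  119.35.243.128/27
  119.35.243.160/27
  119.35.243.192/27
  119.35.243.224/27
Subnets: 119.35.243.0/27, 119.35.243.32/27, 119.35.243.64/27, 119.35.243.96/27, 119.35.243.128/27, 119.35.243.160/27, 119.35.243.192/27, 119.35.243.224/27


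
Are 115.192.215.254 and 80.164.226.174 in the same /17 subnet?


Mask: 255.255.128.0
115.192.215.254 AND mask = 115.192.128.0
80.164.226.174 AND mask = 80.164.128.0
No, different subnets (115.192.128.0 vs 80.164.128.0)


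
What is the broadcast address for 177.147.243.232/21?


Network: 177.147.240.0/21
Host bits = 11
Set all host bits to 1:
Broadcast: 177.147.247.255


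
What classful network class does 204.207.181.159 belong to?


First octet: 204
Binary: 11001100
110xxxxx -> Class C (192-223)
Class C, default mask 255.255.255.0 (/24)


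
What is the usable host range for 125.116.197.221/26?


Network: 125.116.197.192
Broadcast: 125.116.197.255
First usable = network + 1
Last usable = broadcast - 1
Range: 125.116.197.193 to 125.116.197.254


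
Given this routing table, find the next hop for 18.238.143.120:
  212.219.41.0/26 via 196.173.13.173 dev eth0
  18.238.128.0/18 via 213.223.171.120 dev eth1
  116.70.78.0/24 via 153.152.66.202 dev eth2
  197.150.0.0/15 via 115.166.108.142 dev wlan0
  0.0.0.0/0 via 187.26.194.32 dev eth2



Longest prefix match for 18.238.143.120:
  /26 212.219.41.0: no
  /18 18.238.128.0: MATCH
  /24 116.70.78.0: no
  /15 197.150.0.0: no
  /0 0.0.0.0: MATCH
Selected: next-hop 213.223.171.120 via eth1 (matched /18)


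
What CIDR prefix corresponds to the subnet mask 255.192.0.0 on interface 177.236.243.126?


Binary: 11111111.11000000.00000000.00000000
Count leading 1s
Prefix: /10


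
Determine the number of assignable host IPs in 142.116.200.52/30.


Host bits = 32 - 30 = 2
Total addresses = 2^2 = 4
Usable = total - 2 (network and broadcast)
Usable hosts: 2


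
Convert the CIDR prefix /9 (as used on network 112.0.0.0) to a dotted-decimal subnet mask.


/9 means 9 network bits, 23 host bits
Binary: 11111111100000000000000000000000
Mask: 255.128.0.0


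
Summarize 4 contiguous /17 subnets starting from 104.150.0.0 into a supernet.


Original prefix: /17
Number of subnets: 4 = 2^2
New prefix = 17 - 2 = 15
Supernet: 104.150.0.0/15


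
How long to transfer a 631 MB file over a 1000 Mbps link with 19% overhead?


Effective throughput = 1000 * (1 - 19/100) = 810 Mbps
File size in Mb = 631 * 8 = 5048 Mb
Time = 5048 / 810
Time = 6.2321 seconds


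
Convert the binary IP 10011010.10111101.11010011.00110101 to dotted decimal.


10011010 = 154
10111101 = 189
11010011 = 211
00110101 = 53
IP: 154.189.211.53


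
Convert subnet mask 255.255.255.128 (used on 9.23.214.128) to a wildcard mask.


Subnet mask: 255.255.255.128
Wildcard = 255.255.255.255 - subnet mask
255 - 255 = 0
255 - 255 = 0
255 - 255 = 0
255 - 128 = 127
Wildcard: 0.0.0.127


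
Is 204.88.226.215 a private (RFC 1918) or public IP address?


RFC 1918 private ranges:
  10.0.0.0/8 (10.0.0.0 - 10.255.255.255)
  172.16.0.0/12 (172.16.0.0 - 172.31.255.255)
  192.168.0.0/16 (192.168.0.0 - 192.168.255.255)
Public (not in any RFC 1918 range)


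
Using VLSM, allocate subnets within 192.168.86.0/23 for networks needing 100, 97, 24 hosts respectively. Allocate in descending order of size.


100 hosts -> /25 (126 usable): 192.168.86.0/25
97 hosts -> /25 (126 usable): 192.168.86.128/25
24 hosts -> /27 (30 usable): 192.168.87.0/27
Allocation: 192.168.86.0/25 (100 hosts, 126 usable); 192.168.86.128/25 (97 hosts, 126 usable); 192.168.87.0/27 (24 hosts, 30 usable)


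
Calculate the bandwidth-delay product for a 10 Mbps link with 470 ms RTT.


BDP = bandwidth * RTT
= 10 Mbps * 470 ms
= 10 * 1e6 * 470 / 1000 bits
= 4700000 bits
= 587500 bytes
= 573.7305 KB
BDP = 4700000 bits (587500 bytes)


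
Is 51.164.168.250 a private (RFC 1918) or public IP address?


RFC 1918 private ranges:
  10.0.0.0/8 (10.0.0.0 - 10.255.255.255)
  172.16.0.0/12 (172.16.0.0 - 172.31.255.255)
  192.168.0.0/16 (192.168.0.0 - 192.168.255.255)
Public (not in any RFC 1918 range)


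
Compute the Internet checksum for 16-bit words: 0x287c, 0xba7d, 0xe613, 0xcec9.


Sum all words (with carry folding):
+ 0x287c = 0x287c
+ 0xba7d = 0xe2f9
+ 0xe613 = 0xc90d
+ 0xcec9 = 0x97d7
One's complement: ~0x97d7
Checksum = 0x6828


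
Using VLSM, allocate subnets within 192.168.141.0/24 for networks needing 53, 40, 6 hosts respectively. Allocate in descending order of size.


53 hosts -> /26 (62 usable): 192.168.141.0/26
40 hosts -> /26 (62 usable): 192.168.141.64/26
6 hosts -> /29 (6 usable): 192.168.141.128/29
Allocation: 192.168.141.0/26 (53 hosts, 62 usable); 192.168.141.64/26 (40 hosts, 62 usable); 192.168.141.128/29 (6 hosts, 6 usable)


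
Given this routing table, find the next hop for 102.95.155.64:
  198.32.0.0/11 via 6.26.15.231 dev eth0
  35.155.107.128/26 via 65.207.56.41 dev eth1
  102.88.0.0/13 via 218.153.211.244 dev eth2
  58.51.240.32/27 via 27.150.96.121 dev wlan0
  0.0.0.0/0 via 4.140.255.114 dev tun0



Longest prefix match for 102.95.155.64:
  /11 198.32.0.0: no
  /26 35.155.107.128: no
  /13 102.88.0.0: MATCH
  /27 58.51.240.32: no
  /0 0.0.0.0: MATCH
Selected: next-hop 218.153.211.244 via eth2 (matched /13)


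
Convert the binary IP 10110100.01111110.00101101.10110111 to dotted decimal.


10110100 = 180
01111110 = 126
00101101 = 45
10110111 = 183
IP: 180.126.45.183


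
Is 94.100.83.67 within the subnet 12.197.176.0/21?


Subnet network: 12.197.176.0
Test IP AND mask: 94.100.80.0
No, 94.100.83.67 is not in 12.197.176.0/21


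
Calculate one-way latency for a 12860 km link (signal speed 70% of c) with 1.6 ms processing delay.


Speed = 0.7 * 3e5 km/s = 210000 km/s
Propagation delay = 12860 / 210000 = 0.0612 s = 61.2381 ms
Processing delay = 1.6 ms
Total one-way latency = 62.8381 ms


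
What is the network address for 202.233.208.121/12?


IP:   11001010.11101001.11010000.01111001
Mask: 11111111.11110000.00000000.00000000
AND operation:
Net:  11001010.11100000.00000000.00000000
Network: 202.224.0.0/12


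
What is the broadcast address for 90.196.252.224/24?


Network: 90.196.252.0/24
Host bits = 8
Set all host bits to 1:
Broadcast: 90.196.252.255


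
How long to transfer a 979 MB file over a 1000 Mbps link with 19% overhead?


Effective throughput = 1000 * (1 - 19/100) = 810 Mbps
File size in Mb = 979 * 8 = 7832 Mb
Time = 7832 / 810
Time = 9.6691 seconds


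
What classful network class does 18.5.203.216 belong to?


First octet: 18
Binary: 00010010
0xxxxxxx -> Class A (1-126)
Class A, default mask 255.0.0.0 (/8)


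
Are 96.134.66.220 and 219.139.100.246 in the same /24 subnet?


Mask: 255.255.255.0
96.134.66.220 AND mask = 96.134.66.0
219.139.100.246 AND mask = 219.139.100.0
No, different subnets (96.134.66.0 vs 219.139.100.0)


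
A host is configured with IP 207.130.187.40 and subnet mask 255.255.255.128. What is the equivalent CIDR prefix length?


Binary: 11111111.11111111.11111111.10000000
Count leading 1s
Prefix: /25


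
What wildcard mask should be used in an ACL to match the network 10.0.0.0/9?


Subnet mask: 255.128.0.0
Wildcard = 255.255.255.255 - subnet mask
255 - 255 = 0
255 - 128 = 127
255 - 0 = 255
255 - 0 = 255
Wildcard: 0.127.255.255


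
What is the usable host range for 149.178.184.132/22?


Network: 149.178.184.0
Broadcast: 149.178.187.255
First usable = network + 1
Last usable = broadcast - 1
Range: 149.178.184.1 to 149.178.187.254


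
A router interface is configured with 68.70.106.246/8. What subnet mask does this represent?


/8 means 8 network bits, 24 host bits
Binary: 11111111000000000000000000000000
Mask: 255.0.0.0


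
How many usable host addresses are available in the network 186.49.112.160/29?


Host bits = 32 - 29 = 3
Total addresses = 2^3 = 8
Usable = total - 2 (network and broadcast)
Usable hosts: 6


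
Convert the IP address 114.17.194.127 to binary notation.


114 = 01110010
17 = 00010001
194 = 11000010
127 = 01111111
Binary: 01110010.00010001.11000010.01111111


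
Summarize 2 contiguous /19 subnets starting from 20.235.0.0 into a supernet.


Original prefix: /19
Number of subnets: 2 = 2^1
New prefix = 19 - 1 = 18
Supernet: 20.235.0.0/18


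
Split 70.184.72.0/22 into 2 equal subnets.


New prefix = 22 + 1 = 23
Each subnet has 512 addresses
  70.184.72.0/23
  70.184.74.0/23
Subnets: 70.184.72.0/23, 70.184.74.0/23


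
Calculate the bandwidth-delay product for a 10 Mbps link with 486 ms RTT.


BDP = bandwidth * RTT
= 10 Mbps * 486 ms
= 10 * 1e6 * 486 / 1000 bits
= 4860000 bits
= 607500 bytes
= 593.2617 KB
BDP = 4860000 bits (607500 bytes)
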